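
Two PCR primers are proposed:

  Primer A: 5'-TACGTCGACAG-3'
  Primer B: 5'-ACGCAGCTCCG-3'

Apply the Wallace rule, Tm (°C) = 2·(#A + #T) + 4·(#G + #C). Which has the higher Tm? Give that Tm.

Primer B, 38°C

Primer A: A+T=5, G+C=6 → Tm = 2(5)+4(6) = 34°C
Primer B: A+T=3, G+C=8 → Tm = 2(3)+4(8) = 38°C
34°C vs 38°C → primer B is higher.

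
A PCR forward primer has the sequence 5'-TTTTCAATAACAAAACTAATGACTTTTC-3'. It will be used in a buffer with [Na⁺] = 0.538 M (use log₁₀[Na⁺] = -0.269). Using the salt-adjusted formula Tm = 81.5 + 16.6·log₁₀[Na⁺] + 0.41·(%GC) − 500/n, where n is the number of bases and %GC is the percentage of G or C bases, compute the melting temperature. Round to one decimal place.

Length n = 28. A=11, G=1, C=5, T=11
G+C = 6, so %GC = 6/28 × 100 = 21.429%
Salt term: 16.6 × (-0.269) = -4.465
GC term: 0.41 × 21.429 = 8.786; length term: −500/28 = −17.857
Tm = 81.5 + (-4.465) + 8.786 − 17.857 = 67.964 → 68.0°C

68.0°C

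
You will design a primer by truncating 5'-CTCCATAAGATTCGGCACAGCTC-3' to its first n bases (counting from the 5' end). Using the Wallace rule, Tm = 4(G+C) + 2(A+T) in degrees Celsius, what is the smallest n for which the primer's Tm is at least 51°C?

n = 18

First 17 bases: CTCCATAAGATTCGGCA → Tm = 50°C (< 51°C)
First 18 bases: CTCCATAAGATTCGGCAC → Tm = 54°C (≥ 51°C)
Since every base adds ≥2°C, Tm only increases with n, so the threshold is first crossed at n = 18.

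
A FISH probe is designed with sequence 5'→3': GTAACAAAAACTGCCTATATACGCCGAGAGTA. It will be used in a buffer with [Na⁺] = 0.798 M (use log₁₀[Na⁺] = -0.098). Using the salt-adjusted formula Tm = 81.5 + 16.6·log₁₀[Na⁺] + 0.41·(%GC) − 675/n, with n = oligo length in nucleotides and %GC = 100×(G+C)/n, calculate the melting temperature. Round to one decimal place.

75.4°C

Length n = 32. Base counts: A=13, G=6, C=7, T=6
G+C = 13, so %GC = 13/32 × 100 = 40.625%
Salt term: 16.6 × (-0.098) = -1.627
GC term: 0.41 × 40.625 = 16.656; length term: −675/32 = −21.094
Tm = 81.5 + (-1.627) + 16.656 − 21.094 = 75.435 → 75.4°C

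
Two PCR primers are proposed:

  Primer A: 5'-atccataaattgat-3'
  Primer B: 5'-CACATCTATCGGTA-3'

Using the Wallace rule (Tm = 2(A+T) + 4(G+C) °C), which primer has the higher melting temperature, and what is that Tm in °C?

Primer B, 40°C

Primer A: A+T=11, G+C=3 → Tm = 2(11)+4(3) = 34°C
Primer B: A+T=8, G+C=6 → Tm = 2(8)+4(6) = 40°C
34°C vs 40°C → primer B is higher.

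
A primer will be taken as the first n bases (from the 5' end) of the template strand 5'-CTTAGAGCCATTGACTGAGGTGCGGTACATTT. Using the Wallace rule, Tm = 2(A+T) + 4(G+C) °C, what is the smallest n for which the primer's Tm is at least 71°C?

n = 24

First 23 bases: CTTAGAGCCATTGACTGAGGTGC → Tm = 70°C (< 71°C)
First 24 bases: CTTAGAGCCATTGACTGAGGTGCG → Tm = 74°C (≥ 71°C)
Each additional base adds 2°C (A/T) or 4°C (G/C), so Tm is non-decreasing in n; n = 24 is the first length to reach 71°C.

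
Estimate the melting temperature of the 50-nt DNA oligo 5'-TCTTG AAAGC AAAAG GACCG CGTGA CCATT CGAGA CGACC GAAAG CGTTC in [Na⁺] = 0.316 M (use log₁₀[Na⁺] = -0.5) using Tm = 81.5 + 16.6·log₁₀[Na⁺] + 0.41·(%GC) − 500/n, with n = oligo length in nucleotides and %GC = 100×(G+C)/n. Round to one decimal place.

Length n = 50. Counting bases: T=8, A=16, G=13, C=13
G+C = 26, so %GC = 26/50 × 100 = 52%
Salt term: 16.6 × (-0.5) = -8.3
GC term: 0.41 × 52 = 21.32; length term: −500/50 = −10
Tm = 81.5 + (-8.3) + 21.32 − 10 = 84.52 → 84.5°C

84.5°C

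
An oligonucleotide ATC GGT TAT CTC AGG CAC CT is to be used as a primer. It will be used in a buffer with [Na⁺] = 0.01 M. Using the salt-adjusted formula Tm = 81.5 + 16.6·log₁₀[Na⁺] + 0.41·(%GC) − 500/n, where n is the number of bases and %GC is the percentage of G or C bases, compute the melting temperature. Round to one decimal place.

43.8°C

Length n = 20. G=4, A=4, T=6, C=6
G+C = 10, so %GC = 10/20 × 100 = 50%
Salt term: 16.6 × (-2) = -33.2
GC term: 0.41 × 50 = 20.5; length term: −500/20 = −25
Tm = 81.5 + (-33.2) + 20.5 − 25 = 43.8 → 43.8°C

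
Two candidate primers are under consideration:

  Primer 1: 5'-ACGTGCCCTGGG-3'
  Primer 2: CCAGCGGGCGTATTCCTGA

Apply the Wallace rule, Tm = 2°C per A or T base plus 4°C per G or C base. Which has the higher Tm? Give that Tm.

Primer 1: A+T=3, G+C=9 → Tm = 2(3)+4(9) = 42°C
Primer 2: A+T=7, G+C=12 → Tm = 2(7)+4(12) = 62°C
42°C vs 62°C → primer 2 is higher.

Primer 2, 62°C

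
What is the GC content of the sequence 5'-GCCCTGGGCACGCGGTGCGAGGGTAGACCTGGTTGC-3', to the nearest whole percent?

72%

Base counts: A=4, C=10, G=16, T=6
G+C = 16 + 10 = 26 out of 36 bases
%GC = 26/36 × 100 = 72.22% ≈ 72%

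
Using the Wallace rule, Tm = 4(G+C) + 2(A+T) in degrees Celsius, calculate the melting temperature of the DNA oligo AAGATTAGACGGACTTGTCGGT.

64°C

Base counts: A=6, G=7, C=3, T=6
A+T = 12, G+C = 10
Tm = 4·10 + 2·12 = 40 + 24 = 64°C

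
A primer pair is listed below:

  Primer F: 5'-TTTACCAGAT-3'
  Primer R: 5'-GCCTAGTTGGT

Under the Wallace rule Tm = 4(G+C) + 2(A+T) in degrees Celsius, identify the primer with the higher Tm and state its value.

Primer F: A+T=7, G+C=3 → Tm = 2(7)+4(3) = 26°C
Primer R: A+T=5, G+C=6 → Tm = 2(5)+4(6) = 34°C
26°C vs 34°C → primer R is higher.

Primer R, 34°C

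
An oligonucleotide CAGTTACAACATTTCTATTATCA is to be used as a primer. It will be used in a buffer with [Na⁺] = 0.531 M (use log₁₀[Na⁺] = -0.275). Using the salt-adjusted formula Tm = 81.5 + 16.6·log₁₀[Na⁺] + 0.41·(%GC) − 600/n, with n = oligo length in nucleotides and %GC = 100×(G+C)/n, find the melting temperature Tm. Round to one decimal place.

Length n = 23. Scanning the sequence gives A=8, T=9, G=1, C=5.
G+C = 6, so %GC = 6/23 × 100 = 26.087%
Salt term: 16.6 × (-0.275) = -4.565
GC term: 0.41 × 26.087 = 10.696; length term: −600/23 = −26.087
Tm = 81.5 + (-4.565) + 10.696 − 26.087 = 61.544 → 61.5°C

61.5°C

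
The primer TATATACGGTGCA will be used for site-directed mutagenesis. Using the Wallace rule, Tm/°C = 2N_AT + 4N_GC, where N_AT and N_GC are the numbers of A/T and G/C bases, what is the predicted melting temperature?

Scanning the sequence gives A=4, T=4, G=3, C=2.
So N_AT = 8 and N_GC = 5.
Tm = 2×8 + 4×5 = 36°C

36°C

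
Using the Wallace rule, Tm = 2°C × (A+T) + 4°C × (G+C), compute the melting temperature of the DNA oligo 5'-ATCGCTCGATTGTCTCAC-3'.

54°C

T=6, G=3, C=6, A=3
A+T = 9, G+C = 9
Tm = 2×9 + 4×9 = 54°C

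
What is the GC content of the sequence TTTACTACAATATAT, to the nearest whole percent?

13%

T=7, A=6, C=2, G=0
G+C = 0 + 2 = 2 out of 15 bases
%GC = 2/15 × 100 = 13.33% ≈ 13%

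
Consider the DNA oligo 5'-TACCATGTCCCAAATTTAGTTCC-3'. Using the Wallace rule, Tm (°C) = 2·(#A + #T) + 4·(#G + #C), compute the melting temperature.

Counting bases: G=2, T=8, C=7, A=6
So N_AT = 14 and N_GC = 9.
Tm = 2×14 + 4×9 = 64°C

64°C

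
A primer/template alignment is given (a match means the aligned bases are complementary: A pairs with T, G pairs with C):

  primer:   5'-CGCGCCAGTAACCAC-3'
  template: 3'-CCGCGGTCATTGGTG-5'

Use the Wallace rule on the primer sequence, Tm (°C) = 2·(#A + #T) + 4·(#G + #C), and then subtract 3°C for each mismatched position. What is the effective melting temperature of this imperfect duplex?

47°C

Primer base counts: A=4, T=1, G=3, C=7 → A+T=5, G+C=10
Perfect-match Tm = 2(5) + 4(10) = 10 + 40 = 50°C
Mismatches (positions where the bases are not complementary): 1 (at position 1)
Effective Tm = 50 − 1×3 = 50 − 3 = 47°C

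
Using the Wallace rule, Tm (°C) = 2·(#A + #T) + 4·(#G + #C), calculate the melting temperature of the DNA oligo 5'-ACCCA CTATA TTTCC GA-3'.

48°C

G=1, A=5, T=5, C=6
So N_AT = 10 and N_GC = 7.
Tm = 4·7 + 2·10 = 28 + 20 = 48°C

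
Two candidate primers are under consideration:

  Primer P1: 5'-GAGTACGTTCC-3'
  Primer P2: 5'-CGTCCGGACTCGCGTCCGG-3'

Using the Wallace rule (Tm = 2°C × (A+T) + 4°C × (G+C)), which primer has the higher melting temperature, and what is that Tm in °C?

Primer P1: A+T=5, G+C=6 → Tm = 2(5)+4(6) = 34°C
Primer P2: A+T=4, G+C=15 → Tm = 2(4)+4(15) = 68°C
34°C vs 68°C → primer P2 is higher.

Primer P2, 68°C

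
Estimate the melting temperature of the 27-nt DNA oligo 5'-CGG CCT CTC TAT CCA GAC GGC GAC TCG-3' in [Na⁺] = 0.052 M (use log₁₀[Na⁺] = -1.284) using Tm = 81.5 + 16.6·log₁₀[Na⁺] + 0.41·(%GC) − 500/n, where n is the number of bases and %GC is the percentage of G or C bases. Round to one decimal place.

69.0°C

Length n = 27. T=5, G=7, A=4, C=11
G+C = 18, so %GC = 18/27 × 100 = 66.667%
Salt term: 16.6 × (-1.284) = -21.314
GC term: 0.41 × 66.667 = 27.333; length term: −500/27 = −18.519
Tm = 81.5 + (-21.314) + 27.333 − 18.519 = 69 → 69.0°C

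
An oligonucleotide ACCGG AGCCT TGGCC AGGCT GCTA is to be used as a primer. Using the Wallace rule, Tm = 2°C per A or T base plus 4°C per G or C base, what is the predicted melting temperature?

80°C

Scanning the sequence gives A=4, C=8, G=8, T=4.
So N_AT = 8 and N_GC = 16.
Tm = 2×8 + 4×16 = 80°C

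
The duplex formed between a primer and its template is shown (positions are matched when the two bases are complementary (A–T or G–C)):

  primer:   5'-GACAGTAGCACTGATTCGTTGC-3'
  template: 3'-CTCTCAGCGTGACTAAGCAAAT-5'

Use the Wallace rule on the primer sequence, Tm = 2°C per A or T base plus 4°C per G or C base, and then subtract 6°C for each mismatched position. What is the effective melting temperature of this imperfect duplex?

Primer base counts: A=5, T=6, G=6, C=5 → A+T=11, G+C=11
Perfect-match Tm = 2(11) + 4(11) = 22 + 44 = 66°C
Mismatches (positions where the bases are not complementary): 4 (at positions 3, 7, 21, 22)
Effective Tm = 66 − 4×6 = 66 − 24 = 42°C

42°C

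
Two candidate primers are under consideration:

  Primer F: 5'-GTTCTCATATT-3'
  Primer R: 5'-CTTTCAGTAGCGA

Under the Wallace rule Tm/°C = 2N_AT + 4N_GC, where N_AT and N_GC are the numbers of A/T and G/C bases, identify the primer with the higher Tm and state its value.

Primer R, 38°C

Primer F: A+T=8, G+C=3 → Tm = 2(8)+4(3) = 28°C
Primer R: A+T=7, G+C=6 → Tm = 2(7)+4(6) = 38°C
28°C vs 38°C → primer R is higher.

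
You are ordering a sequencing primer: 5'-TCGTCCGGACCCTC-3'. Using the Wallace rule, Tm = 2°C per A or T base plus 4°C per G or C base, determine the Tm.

Scanning the sequence gives A=1, C=7, G=3, T=3.
AT pairs contribute 4, GC pairs contribute 10.
Tm = 4·10 + 2·4 = 40 + 8 = 48°C

48°C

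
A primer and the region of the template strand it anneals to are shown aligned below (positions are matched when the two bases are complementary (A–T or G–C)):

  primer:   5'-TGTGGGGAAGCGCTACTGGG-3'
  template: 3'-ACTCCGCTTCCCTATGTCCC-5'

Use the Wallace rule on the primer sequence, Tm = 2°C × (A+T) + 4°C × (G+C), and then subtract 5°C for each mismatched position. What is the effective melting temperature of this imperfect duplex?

Primer base counts: A=3, T=4, G=10, C=3 → A+T=7, G+C=13
Perfect-match Tm = 2(7) + 4(13) = 14 + 52 = 66°C
Mismatches (positions where the bases are not complementary): 5 (at positions 3, 6, 11, 13, 17)
Effective Tm = 66 − 5×5 = 66 − 25 = 41°C

41°C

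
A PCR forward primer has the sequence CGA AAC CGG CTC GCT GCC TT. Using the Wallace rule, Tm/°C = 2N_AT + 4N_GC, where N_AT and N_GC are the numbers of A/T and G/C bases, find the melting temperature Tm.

66°C

Base counts: G=5, C=8, A=3, T=4
So N_AT = 7 and N_GC = 13.
Tm = 4·13 + 2·7 = 52 + 14 = 66°C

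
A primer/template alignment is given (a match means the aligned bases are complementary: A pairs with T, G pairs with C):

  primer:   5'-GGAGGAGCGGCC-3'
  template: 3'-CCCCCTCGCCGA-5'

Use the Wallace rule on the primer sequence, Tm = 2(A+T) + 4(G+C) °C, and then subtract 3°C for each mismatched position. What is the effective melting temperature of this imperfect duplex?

Primer base counts: A=2, T=0, G=7, C=3 → A+T=2, G+C=10
Perfect-match Tm = 2(2) + 4(10) = 4 + 40 = 44°C
Mismatches (positions where the bases are not complementary): 2 (at positions 3, 12)
Effective Tm = 44 − 2×3 = 44 − 6 = 38°C

38°C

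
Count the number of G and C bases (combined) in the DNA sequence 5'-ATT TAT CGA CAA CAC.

5

Base counts: C=4, A=6, T=4, G=1
Total G or C: 1 + 4 = 5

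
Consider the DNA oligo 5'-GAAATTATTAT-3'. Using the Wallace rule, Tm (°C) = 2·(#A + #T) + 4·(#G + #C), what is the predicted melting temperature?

24°C

C=0, A=5, T=5, G=1
A+T = 10, G+C = 1
Tm = 2(10) + 4(1) = 20 + 4 = 24°C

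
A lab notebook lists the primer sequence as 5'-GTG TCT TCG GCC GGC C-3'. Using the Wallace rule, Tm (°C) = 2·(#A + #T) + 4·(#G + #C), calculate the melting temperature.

Counting bases: T=4, A=0, C=6, G=6
AT pairs contribute 4, GC pairs contribute 12.
Tm = 2(4) + 4(12) = 8 + 48 = 56°C

56°C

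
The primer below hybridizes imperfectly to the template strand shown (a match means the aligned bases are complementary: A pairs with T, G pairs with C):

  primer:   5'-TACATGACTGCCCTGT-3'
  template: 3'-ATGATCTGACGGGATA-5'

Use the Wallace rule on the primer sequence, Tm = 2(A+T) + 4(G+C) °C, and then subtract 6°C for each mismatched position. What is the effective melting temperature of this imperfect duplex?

Primer base counts: A=3, T=5, G=3, C=5 → A+T=8, G+C=8
Perfect-match Tm = 2(8) + 4(8) = 16 + 32 = 48°C
Mismatches (positions where the bases are not complementary): 3 (at positions 4, 5, 15)
Effective Tm = 48 − 3×6 = 48 − 18 = 30°C

30°C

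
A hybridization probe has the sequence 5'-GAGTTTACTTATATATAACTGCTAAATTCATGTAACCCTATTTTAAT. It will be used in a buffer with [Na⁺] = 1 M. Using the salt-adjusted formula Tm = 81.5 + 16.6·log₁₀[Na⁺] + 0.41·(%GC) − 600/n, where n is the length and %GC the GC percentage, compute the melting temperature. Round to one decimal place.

78.3°C

Length n = 47. T=20, C=7, G=4, A=16
G+C = 11, so %GC = 11/47 × 100 = 23.404%
Salt term: 16.6 × (0) = 0
GC term: 0.41 × 23.404 = 9.596; length term: −600/47 = −12.766
Tm = 81.5 + (0) + 9.596 − 12.766 = 78.33 → 78.3°C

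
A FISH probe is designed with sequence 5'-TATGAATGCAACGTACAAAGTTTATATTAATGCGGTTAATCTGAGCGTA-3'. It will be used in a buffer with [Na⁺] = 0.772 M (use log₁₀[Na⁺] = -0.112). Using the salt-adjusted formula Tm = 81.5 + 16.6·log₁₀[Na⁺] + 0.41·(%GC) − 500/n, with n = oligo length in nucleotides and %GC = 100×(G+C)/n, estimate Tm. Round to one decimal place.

82.8°C

Length n = 49. G=10, C=6, A=17, T=16
G+C = 16, so %GC = 16/49 × 100 = 32.653%
Salt term: 16.6 × (-0.112) = -1.859
GC term: 0.41 × 32.653 = 13.388; length term: −500/49 = −10.204
Tm = 81.5 + (-1.859) + 13.388 − 10.204 = 82.825 → 82.8°C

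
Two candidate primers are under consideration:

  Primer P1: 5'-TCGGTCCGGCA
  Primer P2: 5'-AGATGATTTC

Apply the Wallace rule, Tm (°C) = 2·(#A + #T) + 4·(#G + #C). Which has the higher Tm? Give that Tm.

Primer P1: A+T=3, G+C=8 → Tm = 2(3)+4(8) = 38°C
Primer P2: A+T=7, G+C=3 → Tm = 2(7)+4(3) = 26°C
38°C vs 26°C → primer P1 is higher.

Primer P1, 38°C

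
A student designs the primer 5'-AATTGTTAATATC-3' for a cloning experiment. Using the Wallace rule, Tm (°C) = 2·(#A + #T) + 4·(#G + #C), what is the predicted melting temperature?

Counting bases: G=1, T=6, C=1, A=5
A+T = 11, G+C = 2
Tm = 2×11 + 4×2 = 30°C

30°C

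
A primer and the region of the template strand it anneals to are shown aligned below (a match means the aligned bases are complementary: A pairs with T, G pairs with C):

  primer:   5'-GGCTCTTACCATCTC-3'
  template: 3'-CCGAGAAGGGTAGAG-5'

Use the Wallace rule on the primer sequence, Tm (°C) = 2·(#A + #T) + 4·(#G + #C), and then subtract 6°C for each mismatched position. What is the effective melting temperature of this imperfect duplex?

40°C

Primer base counts: A=2, T=5, G=2, C=6 → A+T=7, G+C=8
Perfect-match Tm = 2(7) + 4(8) = 14 + 32 = 46°C
Mismatches (positions where the bases are not complementary): 1 (at position 8)
Effective Tm = 46 − 1×6 = 46 − 6 = 40°C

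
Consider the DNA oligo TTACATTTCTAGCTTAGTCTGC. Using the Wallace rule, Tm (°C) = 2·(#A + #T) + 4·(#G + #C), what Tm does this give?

60°C

G=3, A=4, C=5, T=10
A+T = 14, G+C = 8
Tm = 2(14) + 4(8) = 28 + 32 = 60°C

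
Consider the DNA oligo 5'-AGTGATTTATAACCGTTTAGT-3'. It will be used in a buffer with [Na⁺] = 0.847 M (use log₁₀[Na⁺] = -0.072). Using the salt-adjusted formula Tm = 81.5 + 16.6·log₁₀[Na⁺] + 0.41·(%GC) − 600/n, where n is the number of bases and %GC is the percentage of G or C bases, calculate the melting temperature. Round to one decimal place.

Length n = 21. Counting bases: T=9, C=2, G=4, A=6
G+C = 6, so %GC = 6/21 × 100 = 28.571%
Salt term: 16.6 × (-0.072) = -1.195
GC term: 0.41 × 28.571 = 11.714; length term: −600/21 = −28.571
Tm = 81.5 + (-1.195) + 11.714 − 28.571 = 63.448 → 63.4°C

63.4°C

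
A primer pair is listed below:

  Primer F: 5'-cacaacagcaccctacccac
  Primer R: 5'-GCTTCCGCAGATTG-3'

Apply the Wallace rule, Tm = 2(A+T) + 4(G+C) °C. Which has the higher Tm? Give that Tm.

Primer F, 64°C

Primer F: A+T=8, G+C=12 → Tm = 2(8)+4(12) = 64°C
Primer R: A+T=6, G+C=8 → Tm = 2(6)+4(8) = 44°C
64°C vs 44°C → primer F is higher.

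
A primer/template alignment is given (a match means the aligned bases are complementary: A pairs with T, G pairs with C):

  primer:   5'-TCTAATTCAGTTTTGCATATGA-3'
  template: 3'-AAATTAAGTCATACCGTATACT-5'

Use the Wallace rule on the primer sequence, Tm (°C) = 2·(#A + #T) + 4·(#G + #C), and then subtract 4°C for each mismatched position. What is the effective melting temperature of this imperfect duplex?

Primer base counts: A=6, T=10, G=3, C=3 → A+T=16, G+C=6
Perfect-match Tm = 2(16) + 4(6) = 32 + 24 = 56°C
Mismatches (positions where the bases are not complementary): 3 (at positions 2, 12, 14)
Effective Tm = 56 − 3×4 = 56 − 12 = 44°C

44°C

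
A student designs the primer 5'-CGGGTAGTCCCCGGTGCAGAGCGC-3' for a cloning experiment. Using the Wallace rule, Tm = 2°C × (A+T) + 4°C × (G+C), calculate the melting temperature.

Scanning the sequence gives C=8, G=10, T=3, A=3.
AT pairs contribute 6, GC pairs contribute 18.
Tm = 2×6 + 4×18 = 84°C

84°C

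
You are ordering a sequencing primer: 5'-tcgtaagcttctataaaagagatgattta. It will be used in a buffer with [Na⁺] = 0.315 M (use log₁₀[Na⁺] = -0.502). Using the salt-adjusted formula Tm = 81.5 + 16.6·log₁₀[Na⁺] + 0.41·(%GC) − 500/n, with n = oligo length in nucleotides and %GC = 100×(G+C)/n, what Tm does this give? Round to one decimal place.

67.2°C

Length n = 29. G=5, T=10, C=3, A=11
G+C = 8, so %GC = 8/29 × 100 = 27.586%
Salt term: 16.6 × (-0.502) = -8.333
GC term: 0.41 × 27.586 = 11.31; length term: −500/29 = −17.241
Tm = 81.5 + (-8.333) + 11.31 − 17.241 = 67.236 → 67.2°C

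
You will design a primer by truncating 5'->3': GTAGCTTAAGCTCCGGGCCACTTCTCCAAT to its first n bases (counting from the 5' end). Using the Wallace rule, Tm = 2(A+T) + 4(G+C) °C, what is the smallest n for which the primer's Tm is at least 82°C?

n = 26

First 25 bases: GTAGCTTAAGCTCCGGGCCACTTCT → Tm = 78°C (< 82°C)
First 26 bases: GTAGCTTAAGCTCCGGGCCACTTCTC → Tm = 82°C (≥ 82°C)
Since every base adds ≥2°C, Tm only increases with n, so the threshold is first crossed at n = 26.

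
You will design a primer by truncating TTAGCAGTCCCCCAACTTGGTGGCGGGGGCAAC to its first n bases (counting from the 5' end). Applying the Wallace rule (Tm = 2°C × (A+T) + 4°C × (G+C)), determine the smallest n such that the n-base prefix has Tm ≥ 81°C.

n = 26

First 25 bases: TTAGCAGTCCCCCAACTTGGTGGCG → Tm = 80°C (< 81°C)
First 26 bases: TTAGCAGTCCCCCAACTTGGTGGCGG → Tm = 84°C (≥ 81°C)
Each additional base adds 2°C (A/T) or 4°C (G/C), so Tm is non-decreasing in n; n = 26 is the first length to reach 81°C.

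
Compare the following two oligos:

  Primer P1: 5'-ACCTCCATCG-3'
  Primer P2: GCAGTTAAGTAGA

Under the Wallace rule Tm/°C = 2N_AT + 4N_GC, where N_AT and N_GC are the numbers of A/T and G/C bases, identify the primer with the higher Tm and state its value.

Primer P2, 36°C

Primer P1: A+T=4, G+C=6 → Tm = 2(4)+4(6) = 32°C
Primer P2: A+T=8, G+C=5 → Tm = 2(8)+4(5) = 36°C
32°C vs 36°C → primer P2 is higher.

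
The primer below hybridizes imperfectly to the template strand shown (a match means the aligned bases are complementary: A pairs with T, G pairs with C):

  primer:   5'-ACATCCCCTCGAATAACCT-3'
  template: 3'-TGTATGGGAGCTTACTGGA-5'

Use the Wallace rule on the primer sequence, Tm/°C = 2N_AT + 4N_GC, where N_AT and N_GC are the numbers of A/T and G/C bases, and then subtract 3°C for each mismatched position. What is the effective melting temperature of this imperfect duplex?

50°C

Primer base counts: A=6, T=4, G=1, C=8 → A+T=10, G+C=9
Perfect-match Tm = 2(10) + 4(9) = 20 + 36 = 56°C
Mismatches (positions where the bases are not complementary): 2 (at positions 5, 15)
Effective Tm = 56 − 2×3 = 56 − 6 = 50°C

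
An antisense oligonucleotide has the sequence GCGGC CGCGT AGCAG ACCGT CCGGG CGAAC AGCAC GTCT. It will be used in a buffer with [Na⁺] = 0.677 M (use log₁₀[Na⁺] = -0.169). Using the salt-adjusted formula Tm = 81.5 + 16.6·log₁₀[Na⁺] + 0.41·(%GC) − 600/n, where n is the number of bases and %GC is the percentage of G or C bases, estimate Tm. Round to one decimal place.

92.7°C

Length n = 39. Base counts: C=14, T=4, A=7, G=14
G+C = 28, so %GC = 28/39 × 100 = 71.795%
Salt term: 16.6 × (-0.169) = -2.805
GC term: 0.41 × 71.795 = 29.436; length term: −600/39 = −15.385
Tm = 81.5 + (-2.805) + 29.436 − 15.385 = 92.746 → 92.7°C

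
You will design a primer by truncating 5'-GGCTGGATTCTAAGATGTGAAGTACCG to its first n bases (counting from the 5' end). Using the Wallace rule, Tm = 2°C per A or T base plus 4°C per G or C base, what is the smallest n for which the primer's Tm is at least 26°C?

First 7 bases: GGCTGGA → Tm = 24°C (< 26°C)
First 8 bases: GGCTGGAT → Tm = 26°C (≥ 26°C)
Each additional base adds 2°C (A/T) or 4°C (G/C), so Tm is non-decreasing in n; n = 8 is the first length to reach 26°C.

n = 8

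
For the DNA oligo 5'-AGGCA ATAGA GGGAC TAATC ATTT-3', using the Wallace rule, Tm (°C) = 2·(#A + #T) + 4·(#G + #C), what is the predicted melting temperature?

Base counts: C=3, A=9, G=6, T=6
A+T = 15, G+C = 9
Tm = 2×15 + 4×9 = 66°C

66°C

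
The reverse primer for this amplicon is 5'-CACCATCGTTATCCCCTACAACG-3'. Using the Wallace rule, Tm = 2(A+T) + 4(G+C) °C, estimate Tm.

Scanning the sequence gives C=10, G=2, T=5, A=6.
So N_AT = 11 and N_GC = 12.
Tm = 4·12 + 2·11 = 48 + 22 = 70°C

70°C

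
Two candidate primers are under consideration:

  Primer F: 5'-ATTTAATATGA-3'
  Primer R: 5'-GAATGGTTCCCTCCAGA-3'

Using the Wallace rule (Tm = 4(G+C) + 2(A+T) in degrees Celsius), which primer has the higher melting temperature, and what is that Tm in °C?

Primer R, 52°C

Primer F: A+T=10, G+C=1 → Tm = 2(10)+4(1) = 24°C
Primer R: A+T=8, G+C=9 → Tm = 2(8)+4(9) = 52°C
24°C vs 52°C → primer R is higher.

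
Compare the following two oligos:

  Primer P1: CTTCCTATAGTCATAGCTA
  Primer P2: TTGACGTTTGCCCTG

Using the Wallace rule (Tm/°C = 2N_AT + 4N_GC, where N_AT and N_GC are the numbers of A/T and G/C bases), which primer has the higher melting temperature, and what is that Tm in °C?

Primer P1, 52°C

Primer P1: A+T=12, G+C=7 → Tm = 2(12)+4(7) = 52°C
Primer P2: A+T=7, G+C=8 → Tm = 2(7)+4(8) = 46°C
52°C vs 46°C → primer P1 is higher.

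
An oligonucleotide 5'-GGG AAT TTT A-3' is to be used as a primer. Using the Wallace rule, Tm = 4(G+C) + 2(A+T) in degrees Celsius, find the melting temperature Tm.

26°C

T=4, G=3, A=3, C=0
AT pairs contribute 7, GC pairs contribute 3.
Tm = 2(7) + 4(3) = 14 + 12 = 26°C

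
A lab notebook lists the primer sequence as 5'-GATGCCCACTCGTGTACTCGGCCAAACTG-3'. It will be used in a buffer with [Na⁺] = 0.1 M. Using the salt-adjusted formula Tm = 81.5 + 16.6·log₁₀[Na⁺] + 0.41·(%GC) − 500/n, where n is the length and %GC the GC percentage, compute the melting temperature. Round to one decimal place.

71.7°C

Length n = 29. Base counts: G=7, T=6, A=6, C=10
G+C = 17, so %GC = 17/29 × 100 = 58.621%
Salt term: 16.6 × (-1) = -16.6
GC term: 0.41 × 58.621 = 24.035; length term: −500/29 = −17.241
Tm = 81.5 + (-16.6) + 24.035 − 17.241 = 71.694 → 71.7°C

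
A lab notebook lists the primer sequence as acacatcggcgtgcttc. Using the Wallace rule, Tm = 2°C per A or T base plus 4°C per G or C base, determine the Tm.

54°C

Counting bases: A=3, C=6, G=4, T=4
So N_AT = 7 and N_GC = 10.
Tm = 2(7) + 4(10) = 14 + 40 = 54°C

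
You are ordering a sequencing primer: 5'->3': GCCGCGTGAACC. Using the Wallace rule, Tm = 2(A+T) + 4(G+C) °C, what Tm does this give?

42°C

T=1, C=5, A=2, G=4
A+T = 3, G+C = 9
Tm = 4·9 + 2·3 = 36 + 6 = 42°C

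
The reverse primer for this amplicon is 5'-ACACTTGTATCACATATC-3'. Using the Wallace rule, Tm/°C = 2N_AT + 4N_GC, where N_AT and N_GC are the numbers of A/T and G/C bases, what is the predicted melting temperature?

48°C

C=5, T=6, A=6, G=1
So N_AT = 12 and N_GC = 6.
Tm = 2×12 + 4×6 = 48°C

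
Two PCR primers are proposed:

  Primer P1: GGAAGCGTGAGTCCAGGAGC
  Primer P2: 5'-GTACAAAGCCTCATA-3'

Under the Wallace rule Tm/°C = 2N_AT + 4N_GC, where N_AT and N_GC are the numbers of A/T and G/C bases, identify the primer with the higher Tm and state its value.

Primer P1, 66°C

Primer P1: A+T=7, G+C=13 → Tm = 2(7)+4(13) = 66°C
Primer P2: A+T=9, G+C=6 → Tm = 2(9)+4(6) = 42°C
66°C vs 42°C → primer P1 is higher.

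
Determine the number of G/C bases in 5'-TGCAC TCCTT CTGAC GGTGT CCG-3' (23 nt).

14

Counting bases: C=8, A=2, G=6, T=7
Total G or C: 6 + 8 = 14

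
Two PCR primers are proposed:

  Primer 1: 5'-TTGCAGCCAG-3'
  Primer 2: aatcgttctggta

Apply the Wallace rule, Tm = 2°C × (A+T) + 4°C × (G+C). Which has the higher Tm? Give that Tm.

Primer 1: A+T=4, G+C=6 → Tm = 2(4)+4(6) = 32°C
Primer 2: A+T=8, G+C=5 → Tm = 2(8)+4(5) = 36°C
32°C vs 36°C → primer 2 is higher.

Primer 2, 36°C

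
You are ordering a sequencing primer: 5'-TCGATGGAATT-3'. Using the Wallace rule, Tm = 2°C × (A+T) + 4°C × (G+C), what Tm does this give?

C=1, A=3, G=3, T=4
A+T = 7, G+C = 4
Tm = 4·4 + 2·7 = 16 + 14 = 30°C

30°C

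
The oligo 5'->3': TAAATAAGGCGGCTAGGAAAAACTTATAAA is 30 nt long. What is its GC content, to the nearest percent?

Base counts: T=6, A=15, G=6, C=3
G+C = 6 + 3 = 9 out of 30 bases
%GC = 9/30 × 100 = 30% ≈ 30%

30%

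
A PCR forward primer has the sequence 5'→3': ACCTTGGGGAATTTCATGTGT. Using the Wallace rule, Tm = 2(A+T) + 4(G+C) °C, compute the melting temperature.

C=3, G=6, T=8, A=4
So N_AT = 12 and N_GC = 9.
Tm = 4·9 + 2·12 = 36 + 24 = 60°C

60°C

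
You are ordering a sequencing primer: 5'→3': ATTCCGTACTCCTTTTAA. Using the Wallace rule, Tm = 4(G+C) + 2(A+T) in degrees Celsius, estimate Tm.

48°C

Counting bases: C=5, T=8, A=4, G=1
A+T = 12, G+C = 6
Tm = 2(12) + 4(6) = 24 + 24 = 48°C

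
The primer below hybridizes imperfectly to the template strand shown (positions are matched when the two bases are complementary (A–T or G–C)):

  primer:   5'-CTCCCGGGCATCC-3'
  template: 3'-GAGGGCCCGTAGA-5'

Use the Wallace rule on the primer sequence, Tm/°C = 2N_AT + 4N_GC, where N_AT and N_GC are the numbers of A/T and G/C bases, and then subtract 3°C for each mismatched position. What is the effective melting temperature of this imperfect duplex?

Primer base counts: A=1, T=2, G=3, C=7 → A+T=3, G+C=10
Perfect-match Tm = 2(3) + 4(10) = 6 + 40 = 46°C
Mismatches (positions where the bases are not complementary): 1 (at position 13)
Effective Tm = 46 − 1×3 = 46 − 3 = 43°C

43°C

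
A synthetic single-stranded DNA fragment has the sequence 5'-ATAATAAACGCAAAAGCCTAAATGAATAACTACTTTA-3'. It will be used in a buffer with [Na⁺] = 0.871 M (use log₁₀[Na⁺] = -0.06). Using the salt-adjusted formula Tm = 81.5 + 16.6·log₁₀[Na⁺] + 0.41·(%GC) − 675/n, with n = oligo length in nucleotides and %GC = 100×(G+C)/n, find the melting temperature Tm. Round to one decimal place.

72.2°C

Length n = 37. Scanning the sequence gives C=6, G=3, T=9, A=19.
G+C = 9, so %GC = 9/37 × 100 = 24.324%
Salt term: 16.6 × (-0.06) = -0.996
GC term: 0.41 × 24.324 = 9.973; length term: −675/37 = −18.243
Tm = 81.5 + (-0.996) + 9.973 − 18.243 = 72.234 → 72.2°C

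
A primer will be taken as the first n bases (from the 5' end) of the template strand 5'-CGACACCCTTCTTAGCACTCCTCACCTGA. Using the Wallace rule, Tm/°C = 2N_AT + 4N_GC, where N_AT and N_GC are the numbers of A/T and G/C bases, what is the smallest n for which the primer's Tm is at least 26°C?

n = 8

First 7 bases: CGACACC → Tm = 24°C (< 26°C)
First 8 bases: CGACACCC → Tm = 28°C (≥ 26°C)
Since every base adds ≥2°C, Tm only increases with n, so the threshold is first crossed at n = 8.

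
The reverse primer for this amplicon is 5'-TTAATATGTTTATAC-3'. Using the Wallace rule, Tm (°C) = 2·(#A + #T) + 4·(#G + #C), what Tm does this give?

34°C

Base counts: T=8, G=1, A=5, C=1
AT pairs contribute 13, GC pairs contribute 2.
Tm = 2(13) + 4(2) = 26 + 8 = 34°C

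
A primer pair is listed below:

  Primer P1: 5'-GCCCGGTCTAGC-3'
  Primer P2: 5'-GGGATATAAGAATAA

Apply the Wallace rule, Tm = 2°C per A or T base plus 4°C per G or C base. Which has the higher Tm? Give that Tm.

Primer P1: A+T=3, G+C=9 → Tm = 2(3)+4(9) = 42°C
Primer P2: A+T=11, G+C=4 → Tm = 2(11)+4(4) = 38°C
42°C vs 38°C → primer P1 is higher.

Primer P1, 42°C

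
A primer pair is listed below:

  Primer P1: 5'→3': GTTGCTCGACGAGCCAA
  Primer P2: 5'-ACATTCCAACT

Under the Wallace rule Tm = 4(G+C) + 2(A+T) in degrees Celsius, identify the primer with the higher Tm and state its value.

Primer P1, 54°C

Primer P1: A+T=7, G+C=10 → Tm = 2(7)+4(10) = 54°C
Primer P2: A+T=7, G+C=4 → Tm = 2(7)+4(4) = 30°C
54°C vs 30°C → primer P1 is higher.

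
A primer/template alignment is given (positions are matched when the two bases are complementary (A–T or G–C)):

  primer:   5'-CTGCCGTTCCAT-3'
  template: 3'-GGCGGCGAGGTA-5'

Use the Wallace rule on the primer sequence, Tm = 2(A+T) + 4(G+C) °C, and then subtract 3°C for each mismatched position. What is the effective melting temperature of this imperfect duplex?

Primer base counts: A=1, T=4, G=2, C=5 → A+T=5, G+C=7
Perfect-match Tm = 2(5) + 4(7) = 10 + 28 = 38°C
Mismatches (positions where the bases are not complementary): 2 (at positions 2, 7)
Effective Tm = 38 − 2×3 = 38 − 6 = 32°C

32°C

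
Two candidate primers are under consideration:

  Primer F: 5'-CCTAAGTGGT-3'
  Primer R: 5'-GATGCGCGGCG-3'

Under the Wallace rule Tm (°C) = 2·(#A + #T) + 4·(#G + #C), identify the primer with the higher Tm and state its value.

Primer F: A+T=5, G+C=5 → Tm = 2(5)+4(5) = 30°C
Primer R: A+T=2, G+C=9 → Tm = 2(2)+4(9) = 40°C
30°C vs 40°C → primer R is higher.

Primer R, 40°C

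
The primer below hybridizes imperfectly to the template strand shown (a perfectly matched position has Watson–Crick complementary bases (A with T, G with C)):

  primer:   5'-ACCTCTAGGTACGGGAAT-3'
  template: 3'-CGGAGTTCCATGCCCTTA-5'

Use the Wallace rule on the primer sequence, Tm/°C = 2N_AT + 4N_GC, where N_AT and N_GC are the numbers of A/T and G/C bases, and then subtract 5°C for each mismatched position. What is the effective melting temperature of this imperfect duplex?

Primer base counts: A=5, T=4, G=5, C=4 → A+T=9, G+C=9
Perfect-match Tm = 2(9) + 4(9) = 18 + 36 = 54°C
Mismatches (positions where the bases are not complementary): 2 (at positions 1, 6)
Effective Tm = 54 − 2×5 = 54 − 10 = 44°C

44°C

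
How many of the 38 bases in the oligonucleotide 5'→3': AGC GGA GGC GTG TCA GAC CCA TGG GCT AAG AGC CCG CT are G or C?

Base counts: A=8, G=14, C=11, T=5
G+C = 14 + 11 = 25

25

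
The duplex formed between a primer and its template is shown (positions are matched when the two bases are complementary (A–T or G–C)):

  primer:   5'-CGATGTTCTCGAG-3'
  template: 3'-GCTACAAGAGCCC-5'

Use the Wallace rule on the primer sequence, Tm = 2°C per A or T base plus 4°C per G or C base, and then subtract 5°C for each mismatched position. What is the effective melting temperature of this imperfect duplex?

35°C

Primer base counts: A=2, T=4, G=4, C=3 → A+T=6, G+C=7
Perfect-match Tm = 2(6) + 4(7) = 12 + 28 = 40°C
Mismatches (positions where the bases are not complementary): 1 (at position 12)
Effective Tm = 40 − 1×5 = 40 − 5 = 35°C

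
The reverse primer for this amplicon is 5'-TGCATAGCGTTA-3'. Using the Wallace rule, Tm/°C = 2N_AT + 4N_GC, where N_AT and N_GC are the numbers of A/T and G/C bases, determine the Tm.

34°C

Base counts: C=2, G=3, A=3, T=4
AT pairs contribute 7, GC pairs contribute 5.
Tm = 4·5 + 2·7 = 20 + 14 = 34°C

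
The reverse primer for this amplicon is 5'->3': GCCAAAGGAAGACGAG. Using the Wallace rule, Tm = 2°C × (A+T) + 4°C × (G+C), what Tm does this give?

Base counts: G=6, A=7, T=0, C=3
AT pairs contribute 7, GC pairs contribute 9.
Tm = 2×7 + 4×9 = 50°C

50°C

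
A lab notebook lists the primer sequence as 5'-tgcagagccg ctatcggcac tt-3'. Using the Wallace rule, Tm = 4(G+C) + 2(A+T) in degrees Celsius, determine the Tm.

70°C

T=5, G=6, C=7, A=4
AT pairs contribute 9, GC pairs contribute 13.
Tm = 2(9) + 4(13) = 18 + 52 = 70°C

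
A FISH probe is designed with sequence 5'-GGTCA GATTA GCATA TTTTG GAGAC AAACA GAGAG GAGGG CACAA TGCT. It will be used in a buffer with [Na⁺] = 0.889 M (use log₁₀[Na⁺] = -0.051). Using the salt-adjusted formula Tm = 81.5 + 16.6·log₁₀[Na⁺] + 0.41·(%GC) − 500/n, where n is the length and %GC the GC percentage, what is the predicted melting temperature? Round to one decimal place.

88.9°C

Length n = 49. Counting bases: G=15, C=7, T=10, A=17
G+C = 22, so %GC = 22/49 × 100 = 44.898%
Salt term: 16.6 × (-0.051) = -0.847
GC term: 0.41 × 44.898 = 18.408; length term: −500/49 = −10.204
Tm = 81.5 + (-0.847) + 18.408 − 10.204 = 88.857 → 88.9°C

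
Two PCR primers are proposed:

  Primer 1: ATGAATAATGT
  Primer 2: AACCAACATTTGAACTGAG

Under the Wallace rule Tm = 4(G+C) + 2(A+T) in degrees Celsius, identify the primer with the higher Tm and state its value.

Primer 2, 52°C

Primer 1: A+T=9, G+C=2 → Tm = 2(9)+4(2) = 26°C
Primer 2: A+T=12, G+C=7 → Tm = 2(12)+4(7) = 52°C
26°C vs 52°C → primer 2 is higher.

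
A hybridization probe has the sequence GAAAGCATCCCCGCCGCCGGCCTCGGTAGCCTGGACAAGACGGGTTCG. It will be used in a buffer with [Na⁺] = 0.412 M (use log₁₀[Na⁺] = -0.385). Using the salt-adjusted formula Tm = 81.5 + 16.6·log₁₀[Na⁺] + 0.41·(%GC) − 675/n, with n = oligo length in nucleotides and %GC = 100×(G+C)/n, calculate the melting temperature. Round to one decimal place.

Length n = 48. Scanning the sequence gives T=6, C=17, G=16, A=9.
G+C = 33, so %GC = 33/48 × 100 = 68.75%
Salt term: 16.6 × (-0.385) = -6.391
GC term: 0.41 × 68.75 = 28.188; length term: −675/48 = −14.062
Tm = 81.5 + (-6.391) + 28.188 − 14.062 = 89.235 → 89.2°C

89.2°C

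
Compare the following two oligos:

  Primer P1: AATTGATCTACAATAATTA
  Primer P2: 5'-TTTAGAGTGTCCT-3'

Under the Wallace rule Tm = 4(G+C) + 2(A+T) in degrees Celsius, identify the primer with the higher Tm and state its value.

Primer P1, 44°C

Primer P1: A+T=16, G+C=3 → Tm = 2(16)+4(3) = 44°C
Primer P2: A+T=8, G+C=5 → Tm = 2(8)+4(5) = 36°C
44°C vs 36°C → primer P1 is higher.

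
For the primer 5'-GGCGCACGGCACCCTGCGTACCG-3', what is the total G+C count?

C=10, G=8, T=2, A=3
Total G or C: 8 + 10 = 18

18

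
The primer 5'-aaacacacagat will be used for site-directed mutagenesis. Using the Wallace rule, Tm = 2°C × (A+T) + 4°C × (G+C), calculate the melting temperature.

C=3, A=7, G=1, T=1
AT pairs contribute 8, GC pairs contribute 4.
Tm = 2×8 + 4×4 = 32°C

32°C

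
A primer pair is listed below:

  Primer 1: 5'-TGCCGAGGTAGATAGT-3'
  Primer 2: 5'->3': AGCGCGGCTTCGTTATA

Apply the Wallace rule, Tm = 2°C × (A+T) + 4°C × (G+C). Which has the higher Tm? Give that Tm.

Primer 1: A+T=8, G+C=8 → Tm = 2(8)+4(8) = 48°C
Primer 2: A+T=8, G+C=9 → Tm = 2(8)+4(9) = 52°C
48°C vs 52°C → primer 2 is higher.

Primer 2, 52°C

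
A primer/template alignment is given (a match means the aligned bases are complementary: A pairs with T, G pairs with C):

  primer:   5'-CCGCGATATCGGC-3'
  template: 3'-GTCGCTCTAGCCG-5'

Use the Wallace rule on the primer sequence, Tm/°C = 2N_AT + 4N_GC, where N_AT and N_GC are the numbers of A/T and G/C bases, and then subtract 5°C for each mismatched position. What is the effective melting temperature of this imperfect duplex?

34°C

Primer base counts: A=2, T=2, G=4, C=5 → A+T=4, G+C=9
Perfect-match Tm = 2(4) + 4(9) = 8 + 36 = 44°C
Mismatches (positions where the bases are not complementary): 2 (at positions 2, 7)
Effective Tm = 44 − 2×5 = 44 − 10 = 34°C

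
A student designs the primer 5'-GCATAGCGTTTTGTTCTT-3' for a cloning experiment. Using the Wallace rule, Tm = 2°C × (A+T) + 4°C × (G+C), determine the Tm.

50°C

Scanning the sequence gives T=9, G=4, C=3, A=2.
A+T = 11, G+C = 7
Tm = 2(11) + 4(7) = 22 + 28 = 50°C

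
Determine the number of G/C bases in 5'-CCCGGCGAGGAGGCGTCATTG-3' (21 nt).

15

Base counts: T=3, G=9, A=3, C=6
G+C = 9 + 6 = 15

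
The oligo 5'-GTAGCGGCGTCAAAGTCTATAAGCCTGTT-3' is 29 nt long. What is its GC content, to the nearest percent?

48%

Base counts: T=8, G=8, A=7, C=6
G+C = 8 + 6 = 14 out of 29 bases
%GC = 14/29 × 100 = 48.28% ≈ 48%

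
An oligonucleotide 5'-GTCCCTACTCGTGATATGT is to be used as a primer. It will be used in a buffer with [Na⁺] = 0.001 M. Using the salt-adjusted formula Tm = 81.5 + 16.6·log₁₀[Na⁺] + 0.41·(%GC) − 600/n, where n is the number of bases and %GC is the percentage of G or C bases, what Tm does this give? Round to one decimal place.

Length n = 19. Scanning the sequence gives C=5, G=4, A=3, T=7.
G+C = 9, so %GC = 9/19 × 100 = 47.368%
Salt term: 16.6 × (-3) = -49.8
GC term: 0.41 × 47.368 = 19.421; length term: −600/19 = −31.579
Tm = 81.5 + (-49.8) + 19.421 − 31.579 = 19.542 → 19.5°C

19.5°C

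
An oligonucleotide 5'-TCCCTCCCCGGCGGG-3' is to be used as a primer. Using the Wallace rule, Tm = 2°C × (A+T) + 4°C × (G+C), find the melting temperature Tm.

56°C

Scanning the sequence gives T=2, G=5, C=8, A=0.
So N_AT = 2 and N_GC = 13.
Tm = 2×2 + 4×13 = 56°C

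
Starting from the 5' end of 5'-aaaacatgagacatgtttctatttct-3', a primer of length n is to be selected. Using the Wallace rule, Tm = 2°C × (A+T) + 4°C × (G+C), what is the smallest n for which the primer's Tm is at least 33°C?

n = 13

First 12 bases: AAAACATGAGAC → Tm = 32°C (< 33°C)
First 13 bases: AAAACATGAGACA → Tm = 34°C (≥ 33°C)
Each additional base adds 2°C (A/T) or 4°C (G/C), so Tm is non-decreasing in n; n = 13 is the first length to reach 33°C.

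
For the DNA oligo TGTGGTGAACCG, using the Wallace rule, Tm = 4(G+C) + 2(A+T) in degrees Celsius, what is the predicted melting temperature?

Base counts: T=3, C=2, G=5, A=2
A+T = 5, G+C = 7
Tm = 2(5) + 4(7) = 10 + 28 = 38°C

38°C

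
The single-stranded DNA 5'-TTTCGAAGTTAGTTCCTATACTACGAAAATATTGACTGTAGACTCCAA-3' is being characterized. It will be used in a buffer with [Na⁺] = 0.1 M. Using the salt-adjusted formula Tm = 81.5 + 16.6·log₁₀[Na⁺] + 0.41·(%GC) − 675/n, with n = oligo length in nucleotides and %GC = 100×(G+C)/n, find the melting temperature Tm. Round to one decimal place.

Length n = 48. Scanning the sequence gives T=16, A=16, C=9, G=7.
G+C = 16, so %GC = 16/48 × 100 = 33.333%
Salt term: 16.6 × (-1) = -16.6
GC term: 0.41 × 33.333 = 13.667; length term: −675/48 = −14.062
Tm = 81.5 + (-16.6) + 13.667 − 14.062 = 64.505 → 64.5°C

64.5°C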